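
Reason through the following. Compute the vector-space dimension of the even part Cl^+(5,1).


Even subalgebra dimension = 2^(n-1)
n = 5 + 1 = 6
2^(6 - 1) = 2^5 = 32
Verification: sum of C(6,k) for even k = 1 + 15 + 15 + 1 = 32
Result = 32


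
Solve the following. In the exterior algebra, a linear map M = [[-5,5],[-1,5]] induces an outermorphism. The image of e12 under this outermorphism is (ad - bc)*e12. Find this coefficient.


The outermorphism of a linear map f sends e1^e2 to f(e1)^f(e2).
f(e1) = -5*e1 - 1*e2
f(e2) = 5*e1 + 5*e2
f(e1) ^ f(e2) = (-5*e1 - 1*e2) ^ (5*e1 + 5*e2)
= (-5)*5*e12 + (-1)*5*e21
= (-25 - (-5))*e12
= -20*e12
Coefficient = -20


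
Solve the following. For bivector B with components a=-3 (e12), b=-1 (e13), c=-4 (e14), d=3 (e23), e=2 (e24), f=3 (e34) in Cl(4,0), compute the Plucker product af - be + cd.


Plucker relation: af - be + cd
a*f = (-3)*3 = -9
b*e = (-1)*2 = -2
c*d = (-4)*3 = -12
af - be + cd = -9 - (-2) + (-12)
= -19


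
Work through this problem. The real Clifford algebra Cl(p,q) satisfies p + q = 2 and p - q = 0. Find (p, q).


We need p + q = 2 and p - q = 0.
Adding: 2p = 2 + 0 = 2, so p = 1.
Then q = 2 - 1 = 1.
(p, q) = (1, 1)


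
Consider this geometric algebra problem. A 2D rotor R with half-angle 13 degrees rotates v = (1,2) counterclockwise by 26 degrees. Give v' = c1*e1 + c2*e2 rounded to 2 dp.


Rotor R = cos(13deg) - sin(13deg)*e12
Rotation angle theta = 2 * 13 = 26 degrees
v' = R*v*~R rotates v by theta.
cos(26deg) = 0.8988, sin(26deg) = 0.4384
v'_1 = 1*cos(26deg) - 2*sin(26deg)
= 1*0.8988 - 2*0.4384
= 0.02
v'_2 = 1*sin(26deg) + 2*cos(26deg)
= 1*0.4384 + 2*0.8988
= 2.24
v' = 0.02*e1 + 2.24*e2


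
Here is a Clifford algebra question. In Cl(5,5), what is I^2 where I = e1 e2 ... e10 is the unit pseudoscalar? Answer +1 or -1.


The pseudoscalar I = e1...e_n (product of all n generators) of Cl(p,q) satisfies I^2 = (-1)^(q + n(n-1)/2).
p = 5, q = 5, n = p + q = 10
n(n-1)/2 = 10 * 9 / 2 = 45
Exponent = q + n(n-1)/2 = 5 + 45 = 50
I^2 = (-1)^50 = +1


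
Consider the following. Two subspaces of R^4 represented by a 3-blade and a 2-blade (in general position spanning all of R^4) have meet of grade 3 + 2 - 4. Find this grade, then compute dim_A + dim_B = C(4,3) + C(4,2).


Meet grade = grade(A) + grade(B) - n
= 3 + 2 - 4 = 1
C(4,3) = 4
C(4,2) = 6
dim_A + dim_B = 4 + 6 = 10


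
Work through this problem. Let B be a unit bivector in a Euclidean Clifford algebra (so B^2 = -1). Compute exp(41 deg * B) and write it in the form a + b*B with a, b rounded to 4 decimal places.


For a unit bivector B with B^2 = -1, the exponential series gives
e^(theta*B) = cos(theta) + sin(theta)*B (the GA analogue of Euler's formula).
theta = 41 degrees = 0.715585 rad
cos(41 deg) = 0.7547
sin(41 deg) = 0.6561
exp(theta*B) = 0.7547 + 0.6561*B


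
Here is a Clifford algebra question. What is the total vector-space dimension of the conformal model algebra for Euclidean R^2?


The conformal model of R^2 uses Cl(3,1): the 2 Euclidean generators plus two extra orthogonal generators e+ (e+^2 = +1) and e- (e-^2 = -1), from which the null vectors e0, einf are built.
Number of generators m = 2 + 2 = 4.
dim Cl(p,q) = 2^m = 2^4 = 16


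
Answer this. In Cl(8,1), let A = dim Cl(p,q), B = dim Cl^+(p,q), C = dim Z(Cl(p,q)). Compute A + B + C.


n = 8 + 1 = 9
Total dim = 2^9 = 512
Even subalgebra dim = 2^8 = 256
n is odd, so center dim = 2
Sum = 512 + 256 + 2 = 770


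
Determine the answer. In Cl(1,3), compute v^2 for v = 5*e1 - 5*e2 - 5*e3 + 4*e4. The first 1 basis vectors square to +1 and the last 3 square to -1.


v^2 = sum of c_i^2 * e_i^2
Positive signature terms (e_i^2 = +1): 5^2 = 25
Negative signature terms (e_j^2 = -1): (-5)^2 + (-5)^2 + 4^2 = 66
v^2 = 25 - 66 = -41


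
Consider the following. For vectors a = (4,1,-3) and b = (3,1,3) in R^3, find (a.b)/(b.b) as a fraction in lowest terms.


Projection coefficient = (a . b) / (b . b)
a . b = 4*3 + 1*1 + (-3)*3
= 12 + 1 + (-9) = 4
b . b = 3^2 + 1^2 + 3^2
= 9 + 1 + 9 = 19
Coefficient = 4/19
In lowest terms: 4/19


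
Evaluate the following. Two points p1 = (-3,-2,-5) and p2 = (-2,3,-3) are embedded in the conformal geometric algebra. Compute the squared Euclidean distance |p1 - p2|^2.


p1 - p2 = (-1, -5, -2)
|p1 - p2|^2 = (-1)^2 + (-5)^2 + (-2)^2
= 1 + 25 + 4
= 30


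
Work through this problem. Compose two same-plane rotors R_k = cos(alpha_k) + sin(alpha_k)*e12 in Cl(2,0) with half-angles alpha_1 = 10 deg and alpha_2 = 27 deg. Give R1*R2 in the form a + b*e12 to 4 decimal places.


Same-plane rotors commute and their half-angles add:
R1*R2 = cos(a1 + a2) + sin(a1 + a2)*e12.
a1 + a2 = 10 + 27 = 37 deg
cos(37 deg) = 0.7986
sin(37 deg) = 0.6018
R1*R2 = 0.7986 + 0.6018*e12


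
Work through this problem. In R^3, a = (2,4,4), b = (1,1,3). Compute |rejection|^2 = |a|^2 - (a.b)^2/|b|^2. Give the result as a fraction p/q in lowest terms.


|a|^2 = 2^2 + 4^2 + 4^2 = 36
|b|^2 = 1^2 + 1^2 + 3^2 = 11
a . b = 2*1 + 4*1 + 4*3 = 18
(a.b)^2 = 18^2 = 324
|rej|^2 = 36 - 324/11
= (396 - 324)/11
= 72/11
In lowest terms: 72/11


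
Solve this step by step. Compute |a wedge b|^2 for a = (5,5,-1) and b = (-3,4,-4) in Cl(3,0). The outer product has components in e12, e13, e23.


a wedge b = (a1*b2 - a2*b1)*e12 + (a1*b3 - a3*b1)*e13 + (a2*b3 - a3*b2)*e23
e12 coeff: 5*4 - 5*(-3) = 20 - (-15) = 35
e13 coeff: 5*(-4) - (-1)*(-3) = -20 - 3 = -23
e23 coeff: 5*(-4) - (-1)*4 = -20 - (-4) = -16
|a wedge b|^2 = 35^2 + (-23)^2 + (-16)^2
= 1225 + 529 + 256
= 2010


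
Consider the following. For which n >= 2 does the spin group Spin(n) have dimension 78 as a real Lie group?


dim Spin(n) = dim so(n) = n(n-1)/2.
Solve n(n-1)/2 = 78, i.e. n^2 - n - 156 = 0.
Discriminant = 1 + 8*78 = 625
n = (1 + sqrt(625))/2 = (1 + 25)/2 = 13


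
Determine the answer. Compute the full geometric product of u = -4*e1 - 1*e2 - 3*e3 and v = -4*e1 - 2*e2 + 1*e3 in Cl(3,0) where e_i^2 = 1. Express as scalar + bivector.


In Cl(3,0): e_i^2 = 1, e_ie_j = -e_je_i for i != j.
Scalar part = u . v = (-4)*(-4) + (-1)*(-2) + (-3)*1
= 16 + 2 + (-3) = 15
e12 coeff = (-4)*(-2) - (-1)*(-4) = 8 - 4 = 4
e13 coeff = (-4)*1 - (-3)*(-4) = -4 - 12 = -16
e23 coeff = (-1)*1 - (-3)*(-2) = -1 - 6 = -7
uv = 15 + 4*e12 - 16*e13 - 7*e23


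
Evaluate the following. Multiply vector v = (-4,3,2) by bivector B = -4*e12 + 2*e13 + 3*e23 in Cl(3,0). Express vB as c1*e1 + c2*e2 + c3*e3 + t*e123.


vB has grade-1 (vector) and grade-3 (trivector) parts: vB = (v _| B) + (v ^ B).
Vector part <vB>_1:
  e1: -v2*b12 - v3*b13 = -(3)*(-4) - (2)*(2) = 8
  e2: v1*b12 - v3*b23 = (-4)*(-4) - (2)*(3) = 10
  e3: v1*b13 + v2*b23 = (-4)*(2) + (3)*(3) = 1
Trivector part <vB>_3:
  e123: v1*b23 - v2*b13 + v3*b12 = (-4)*(3) - (3)*(2) + (2)*(-4) = -26
vB = 8*e1 + 10*e2 + 1*e3 - 26*e123


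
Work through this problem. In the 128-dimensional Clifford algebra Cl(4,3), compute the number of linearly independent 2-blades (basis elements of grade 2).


Number of grade-k basis blades in Cl(p,q) with n = p + q is C(n, k).
n = 4 + 3 = 7
C(7, 2) = 7! / (2! * 5!)
= 5040 / (2 * 120)
= 21


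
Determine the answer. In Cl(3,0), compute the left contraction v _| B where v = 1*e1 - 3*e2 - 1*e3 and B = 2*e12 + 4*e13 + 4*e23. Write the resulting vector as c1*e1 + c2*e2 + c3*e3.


Left contraction v _| B = <vB>_1 (grade-1 part of the geometric product vB).
Using e1_|e12 = e2, e2_|e12 = -e1, e1_|e13 = e3, e3_|e13 = -e1, e2_|e23 = e3, e3_|e23 = -e2:
e1 coeff: -v2*b12 - v3*b13 = -(-3)*(2) - (-1)*(4) = 10
e2 coeff: v1*b12 - v3*b23 = (1)*(2) - (-1)*(4) = 6
e3 coeff: v1*b13 + v2*b23 = (1)*(4) + (-3)*(4) = -8
v _| B = 10*e1 + 6*e2 - 8*e3


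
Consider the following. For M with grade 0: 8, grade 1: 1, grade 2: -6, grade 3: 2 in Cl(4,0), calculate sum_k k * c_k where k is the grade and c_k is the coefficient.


Grade-weighted sum = sum of grade_k * coefficient_k
0*8 = 0
1*1 = 1
2*(-6) = -12
3*2 = 6
Total = 0 + 1 + (-12) + 6 = -5


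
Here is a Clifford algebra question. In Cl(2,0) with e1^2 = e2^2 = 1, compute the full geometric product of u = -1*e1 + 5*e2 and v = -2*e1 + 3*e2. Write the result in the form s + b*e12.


Expand: (-1*e1 + 5*e2)(-2*e1 + 3*e2)
= (-1)*(-2)*e1e1 + (-1)*3*e1e2 + 5*(-2)*e2e1 + 5*3*e2e2
Using e1^2 = e2^2 = 1, e2e1 = -e1e2:
Scalar part s = (-1)*(-2) + 5*3 = 2 + 15 = 17
Bivector part b = (-1)*3 - 5*(-2) = -3 - (-10) = 7
uv = 17 + 7*e12


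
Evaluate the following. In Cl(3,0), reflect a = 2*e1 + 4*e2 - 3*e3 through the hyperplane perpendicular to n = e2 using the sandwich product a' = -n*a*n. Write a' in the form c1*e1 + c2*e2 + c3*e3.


Reflection formula: a' = -n*a*n, with n = e2 (unit vector, n^2 = 1).
For reflection through hyperplane perp to e2:
The component along e2 flips sign, others stay.
a = (2, 4, -3)
a' = (2, -4, -3)
a' = 2*e1 - 4*e2 - 3*e3


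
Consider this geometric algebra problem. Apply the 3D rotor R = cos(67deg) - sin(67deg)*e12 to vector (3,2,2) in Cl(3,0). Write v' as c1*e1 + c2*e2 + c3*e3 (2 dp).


Rotor R = cos(67deg) - sin(67deg)*e12
Rotation angle theta = 2 * 67 = 134 degrees in the e12 plane (e1 -> e2).
The component perpendicular to the plane (e3) is invariant: v'_3 = v3 = 2.00
cos(134deg) = -0.6947, sin(134deg) = 0.7193
v'_1 = v1*cos(theta) - v2*sin(theta) = 3*(-0.6947) - 2*0.7193 = -3.52
v'_2 = v1*sin(theta) + v2*cos(theta) = 3*0.7193 + 2*(-0.6947) = 0.77
v' = -3.52*e1 + 0.77*e2 + 2.00*e3


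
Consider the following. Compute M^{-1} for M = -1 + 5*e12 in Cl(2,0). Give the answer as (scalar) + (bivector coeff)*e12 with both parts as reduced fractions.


M = -1 + 5*e12, where e12^2 = -1.
Since M commutes with its reverse ~M = a - b*e12, M * ~M = a^2 - b^2*e12^2 = a^2 + b^2.
So M^{-1} = ~M / (a^2 + b^2) = (a - b*e12)/(a^2 + b^2).
a^2 + b^2 = 1 + 25 = 26
Scalar part = -1/26 = -1/26
Bivector coeff = -5/26 = -5/26
M^{-1} = -1/26 - 5/26*e12


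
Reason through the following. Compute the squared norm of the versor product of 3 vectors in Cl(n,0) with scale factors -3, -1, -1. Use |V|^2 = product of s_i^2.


Each vector v_i has |v_i|^2 = s_i^2
Squared scales: (-3)^2 = 9, (-1)^2 = 1, (-1)^2 = 1
|V|^2 = 9 * 1 * 1
= 9


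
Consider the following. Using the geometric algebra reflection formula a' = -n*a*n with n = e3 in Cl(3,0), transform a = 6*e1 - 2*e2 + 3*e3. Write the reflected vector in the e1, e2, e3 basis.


Reflection formula: a' = -n*a*n, with n = e3 (unit vector, n^2 = 1).
For reflection through hyperplane perp to e3:
The component along e3 flips sign, others stay.
a = (6, -2, 3)
a' = (6, -2, -3)
a' = 6*e1 - 2*e2 - 3*e3


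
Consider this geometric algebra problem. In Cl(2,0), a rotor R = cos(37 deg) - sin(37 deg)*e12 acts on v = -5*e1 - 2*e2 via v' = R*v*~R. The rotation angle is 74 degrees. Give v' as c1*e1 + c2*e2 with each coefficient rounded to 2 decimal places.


Rotor R = cos(37deg) - sin(37deg)*e12
Rotation angle theta = 2 * 37 = 74 degrees
v' = R*v*~R rotates v by theta.
cos(74deg) = 0.2756, sin(74deg) = 0.9613
v'_1 = -5*cos(74deg) - (-2)*sin(74deg)
= -5*0.2756 - (-2)*0.9613
= 0.54
v'_2 = -5*sin(74deg) + (-2)*cos(74deg)
= -5*0.9613 + (-2)*0.2756
= -5.36
v' = 0.54*e1 - 5.36*e2


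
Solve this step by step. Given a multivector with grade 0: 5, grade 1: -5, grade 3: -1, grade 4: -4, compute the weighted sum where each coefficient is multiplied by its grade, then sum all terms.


Grade-weighted sum = sum of grade_k * coefficient_k
0*5 = 0
1*(-5) = -5
3*(-1) = -3
4*(-4) = -16
Total = 0 + (-5) + (-3) + (-16) = -24


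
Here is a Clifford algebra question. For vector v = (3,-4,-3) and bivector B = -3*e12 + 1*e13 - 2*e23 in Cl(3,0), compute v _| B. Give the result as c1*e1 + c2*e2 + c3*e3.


Left contraction v _| B = <vB>_1 (grade-1 part of the geometric product vB).
Using e1_|e12 = e2, e2_|e12 = -e1, e1_|e13 = e3, e3_|e13 = -e1, e2_|e23 = e3, e3_|e23 = -e2:
e1 coeff: -v2*b12 - v3*b13 = -(-4)*(-3) - (-3)*(1) = -9
e2 coeff: v1*b12 - v3*b23 = (3)*(-3) - (-3)*(-2) = -15
e3 coeff: v1*b13 + v2*b23 = (3)*(1) + (-4)*(-2) = 11
v _| B = -9*e1 - 15*e2 + 11*e3


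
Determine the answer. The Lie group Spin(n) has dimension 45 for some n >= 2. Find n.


dim Spin(n) = dim so(n) = n(n-1)/2.
Solve n(n-1)/2 = 45, i.e. n^2 - n - 90 = 0.
Discriminant = 1 + 8*45 = 361
n = (1 + sqrt(361))/2 = (1 + 19)/2 = 10


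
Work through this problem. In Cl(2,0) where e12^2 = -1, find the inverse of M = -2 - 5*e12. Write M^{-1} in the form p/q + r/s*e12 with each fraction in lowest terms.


M = -2 - 5*e12, where e12^2 = -1.
Since M commutes with its reverse ~M = a - b*e12, M * ~M = a^2 - b^2*e12^2 = a^2 + b^2.
So M^{-1} = ~M / (a^2 + b^2) = (a - b*e12)/(a^2 + b^2).
a^2 + b^2 = 4 + 25 = 29
Scalar part = -2/29 = -2/29
Bivector coeff = 5/29 = 5/29
M^{-1} = -2/29 + 5/29*e12


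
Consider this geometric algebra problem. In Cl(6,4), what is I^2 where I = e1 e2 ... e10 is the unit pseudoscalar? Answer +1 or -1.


The pseudoscalar I = e1...e_n (product of all n generators) of Cl(p,q) satisfies I^2 = (-1)^(q + n(n-1)/2).
p = 6, q = 4, n = p + q = 10
n(n-1)/2 = 10 * 9 / 2 = 45
Exponent = q + n(n-1)/2 = 4 + 45 = 49
I^2 = (-1)^49 = -1


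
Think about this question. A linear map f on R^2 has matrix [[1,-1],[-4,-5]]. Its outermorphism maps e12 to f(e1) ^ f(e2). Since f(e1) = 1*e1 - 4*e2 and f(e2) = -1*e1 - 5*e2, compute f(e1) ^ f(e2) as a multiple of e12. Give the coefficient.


The outermorphism of a linear map f sends e1^e2 to f(e1)^f(e2).
f(e1) = 1*e1 - 4*e2
f(e2) = -1*e1 - 5*e2
f(e1) ^ f(e2) = (1*e1 - 4*e2) ^ (-1*e1 - 5*e2)
= 1*(-5)*e12 + (-4)*(-1)*e21
= (-5 - 4)*e12
= -9*e12
Coefficient = -9


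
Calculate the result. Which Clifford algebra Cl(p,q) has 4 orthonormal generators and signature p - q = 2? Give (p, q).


We need p + q = 4 and p - q = 2.
Adding: 2p = 4 + 2 = 6, so p = 3.
Then q = 4 - 3 = 1.
(p, q) = (3, 1)


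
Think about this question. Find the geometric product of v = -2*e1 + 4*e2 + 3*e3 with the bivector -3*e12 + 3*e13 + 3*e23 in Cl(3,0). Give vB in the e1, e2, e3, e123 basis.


vB has grade-1 (vector) and grade-3 (trivector) parts: vB = (v _| B) + (v ^ B).
Vector part <vB>_1:
  e1: -v2*b12 - v3*b13 = -(4)*(-3) - (3)*(3) = 3
  e2: v1*b12 - v3*b23 = (-2)*(-3) - (3)*(3) = -3
  e3: v1*b13 + v2*b23 = (-2)*(3) + (4)*(3) = 6
Trivector part <vB>_3:
  e123: v1*b23 - v2*b13 + v3*b12 = (-2)*(3) - (4)*(3) + (3)*(-3) = -27
vB = 3*e1 - 3*e2 + 6*e3 - 27*e123


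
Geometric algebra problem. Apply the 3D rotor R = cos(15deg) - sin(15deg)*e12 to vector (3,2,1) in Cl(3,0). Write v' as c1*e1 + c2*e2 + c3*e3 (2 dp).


Rotor R = cos(15deg) - sin(15deg)*e12
Rotation angle theta = 2 * 15 = 30 degrees in the e12 plane (e1 -> e2).
The component perpendicular to the plane (e3) is invariant: v'_3 = v3 = 1.00
cos(30deg) = 0.8660, sin(30deg) = 0.5000
v'_1 = v1*cos(theta) - v2*sin(theta) = 3*0.8660 - 2*0.5000 = 1.60
v'_2 = v1*sin(theta) + v2*cos(theta) = 3*0.5000 + 2*0.8660 = 3.23
v' = 1.60*e1 + 3.23*e2 + 1.00*e3


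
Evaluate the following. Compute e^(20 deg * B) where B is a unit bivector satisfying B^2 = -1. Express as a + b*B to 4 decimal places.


For a unit bivector B with B^2 = -1, the exponential series gives
e^(theta*B) = cos(theta) + sin(theta)*B (the GA analogue of Euler's formula).
theta = 20 degrees = 0.349066 rad
cos(20 deg) = 0.9397
sin(20 deg) = 0.3420
exp(theta*B) = 0.9397 + 0.3420*B


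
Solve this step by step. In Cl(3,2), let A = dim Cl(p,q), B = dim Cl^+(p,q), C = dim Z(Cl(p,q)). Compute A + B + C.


n = 3 + 2 = 5
Total dim = 2^5 = 32
Even subalgebra dim = 2^4 = 16
n is odd, so center dim = 2
Sum = 32 + 16 + 2 = 50


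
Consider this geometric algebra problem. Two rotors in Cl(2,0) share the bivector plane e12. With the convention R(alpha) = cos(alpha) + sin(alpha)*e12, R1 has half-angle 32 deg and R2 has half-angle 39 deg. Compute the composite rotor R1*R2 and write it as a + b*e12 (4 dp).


Same-plane rotors commute and their half-angles add:
R1*R2 = cos(a1 + a2) + sin(a1 + a2)*e12.
a1 + a2 = 32 + 39 = 71 deg
cos(71 deg) = 0.3256
sin(71 deg) = 0.9455
R1*R2 = 0.3256 + 0.9455*e12


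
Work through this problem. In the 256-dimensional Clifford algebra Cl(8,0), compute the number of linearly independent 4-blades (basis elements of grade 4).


Number of grade-k basis blades in Cl(p,q) with n = p + q is C(n, k).
n = 8 + 0 = 8
C(8, 4) = 8! / (4! * 4!)
= 40320 / (24 * 24)
= 70


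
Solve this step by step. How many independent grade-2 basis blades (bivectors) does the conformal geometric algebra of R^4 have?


The conformal model of R^4 uses Cl(5,1) with m = 4 + 2 = 6 generators.
Number of grade-2 blades = C(m, 2) = C(6, 2)
= 6*5/2 = 15


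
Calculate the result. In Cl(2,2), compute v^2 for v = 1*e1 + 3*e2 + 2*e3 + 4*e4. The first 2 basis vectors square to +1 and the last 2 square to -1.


v^2 = sum of c_i^2 * e_i^2
Positive signature terms (e_i^2 = +1): 1^2 + 3^2 = 10
Negative signature terms (e_j^2 = -1): 2^2 + 4^2 = 20
v^2 = 10 - 20 = -10


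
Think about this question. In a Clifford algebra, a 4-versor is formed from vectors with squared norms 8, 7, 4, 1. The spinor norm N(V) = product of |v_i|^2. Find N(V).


Spinor norm N(V) = |v1|^2 * |v2|^2 * ... * |v4|^2
= 8 * 7 * 4 * 1
Running product: 8, 56, 224, 224
N(V) = 224


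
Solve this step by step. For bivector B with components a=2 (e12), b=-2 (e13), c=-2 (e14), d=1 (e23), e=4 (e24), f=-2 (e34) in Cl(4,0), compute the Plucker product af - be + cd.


Plucker relation: af - be + cd
a*f = 2*(-2) = -4
b*e = (-2)*4 = -8
c*d = (-2)*1 = -2
af - be + cd = -4 - (-8) + (-2)
= 2


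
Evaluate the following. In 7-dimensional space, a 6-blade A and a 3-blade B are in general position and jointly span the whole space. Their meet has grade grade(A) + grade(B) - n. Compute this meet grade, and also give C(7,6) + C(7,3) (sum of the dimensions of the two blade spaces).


Meet grade = grade(A) + grade(B) - n
= 6 + 3 - 7 = 2
C(7,6) = 7
C(7,3) = 35
dim_A + dim_B = 7 + 35 = 42


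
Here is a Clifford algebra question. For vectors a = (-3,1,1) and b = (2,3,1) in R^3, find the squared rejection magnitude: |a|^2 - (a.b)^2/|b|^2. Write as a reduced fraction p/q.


|a|^2 = (-3)^2 + 1^2 + 1^2 = 11
|b|^2 = 2^2 + 3^2 + 1^2 = 14
a . b = (-3)*2 + 1*3 + 1*1 = -2
(a.b)^2 = (-2)^2 = 4
|rej|^2 = 11 - 4/14
= (154 - 4)/14
= 150/14
In lowest terms: 75/7


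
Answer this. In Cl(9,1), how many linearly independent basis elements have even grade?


Even subalgebra dimension = 2^(n-1)
n = 9 + 1 = 10
2^(10 - 1) = 2^9 = 512
Verification: sum of C(10,k) for even k = 1 + 45 + 210 + 210 + 45 + 1 = 512
Result = 512


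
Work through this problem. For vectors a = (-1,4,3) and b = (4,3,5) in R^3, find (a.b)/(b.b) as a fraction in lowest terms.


Projection coefficient = (a . b) / (b . b)
a . b = (-1)*4 + 4*3 + 3*5
= -4 + 12 + 15 = 23
b . b = 4^2 + 3^2 + 5^2
= 16 + 9 + 25 = 50
Coefficient = 23/50
In lowest terms: 23/50


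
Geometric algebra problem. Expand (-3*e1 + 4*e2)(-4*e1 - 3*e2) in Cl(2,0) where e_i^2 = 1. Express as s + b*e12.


Expand: (-3*e1 + 4*e2)(-4*e1 - 3*e2)
= (-3)*(-4)*e1e1 + (-3)*(-3)*e1e2 + 4*(-4)*e2e1 + 4*(-3)*e2e2
Using e1^2 = e2^2 = 1, e2e1 = -e1e2:
Scalar part s = (-3)*(-4) + 4*(-3) = 12 + (-12) = 0
Bivector part b = (-3)*(-3) - 4*(-4) = 9 - (-16) = 25
uv = 0 + 25*e12


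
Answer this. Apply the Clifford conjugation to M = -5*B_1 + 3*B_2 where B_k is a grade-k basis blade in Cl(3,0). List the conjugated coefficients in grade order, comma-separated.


Clifford conjugate sign for grade k: (-1)^(k(k+1)/2)
Grade 1: (-1)^(1*2/2) = (-1)^1 = -1, coeff -5 -> 5
Grade 2: (-1)^(2*3/2) = (-1)^3 = -1, coeff 3 -> -3
Conjugated coefficients: 5, -3


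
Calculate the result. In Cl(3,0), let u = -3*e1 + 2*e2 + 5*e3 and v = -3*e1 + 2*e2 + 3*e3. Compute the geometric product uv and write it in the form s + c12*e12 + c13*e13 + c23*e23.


In Cl(3,0): e_i^2 = 1, e_ie_j = -e_je_i for i != j.
Scalar part = u . v = (-3)*(-3) + 2*2 + 5*3
= 9 + 4 + 15 = 28
e12 coeff = (-3)*2 - 2*(-3) = -6 - (-6) = 0
e13 coeff = (-3)*3 - 5*(-3) = -9 - (-15) = 6
e23 coeff = 2*3 - 5*2 = 6 - 10 = -4
uv = 28 + 0*e12 + 6*e13 - 4*e23


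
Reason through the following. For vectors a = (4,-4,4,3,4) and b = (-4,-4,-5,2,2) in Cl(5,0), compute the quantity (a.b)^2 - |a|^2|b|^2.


a . b = 4*(-4) + (-4)*(-4) + 4*(-5) + 3*2 + 4*2
= -16 + 16 + (-20) + 6 + 8 = -6
|a|^2 = 4^2 + (-4)^2 + 4^2 + 3^2 + 4^2 = 73
|b|^2 = (-4)^2 + (-4)^2 + (-5)^2 + 2^2 + 2^2 = 65
(a.b)^2 = (-6)^2 = 36
|a|^2 * |b|^2 = 73 * 65 = 4745
Result = 36 - 4745 = -4709


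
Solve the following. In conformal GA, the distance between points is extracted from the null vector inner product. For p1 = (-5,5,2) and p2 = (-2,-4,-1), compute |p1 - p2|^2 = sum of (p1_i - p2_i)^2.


p1 - p2 = (-3, 9, 3)
|p1 - p2|^2 = (-3)^2 + 9^2 + 3^2
= 9 + 81 + 9
= 99


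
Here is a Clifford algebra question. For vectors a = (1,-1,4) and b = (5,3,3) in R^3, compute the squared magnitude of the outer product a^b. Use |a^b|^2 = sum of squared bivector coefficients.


a wedge b = (a1*b2 - a2*b1)*e12 + (a1*b3 - a3*b1)*e13 + (a2*b3 - a3*b2)*e23
e12 coeff: 1*3 - (-1)*5 = 3 - (-5) = 8
e13 coeff: 1*3 - 4*5 = 3 - 20 = -17
e23 coeff: (-1)*3 - 4*3 = -3 - 12 = -15
|a wedge b|^2 = 8^2 + (-17)^2 + (-15)^2
= 64 + 289 + 225
= 578


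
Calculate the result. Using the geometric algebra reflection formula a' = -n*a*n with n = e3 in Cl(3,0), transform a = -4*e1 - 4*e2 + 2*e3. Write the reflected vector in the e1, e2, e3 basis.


Reflection formula: a' = -n*a*n, with n = e3 (unit vector, n^2 = 1).
For reflection through hyperplane perp to e3:
The component along e3 flips sign, others stay.
a = (-4, -4, 2)
a' = (-4, -4, -2)
a' = -4*e1 - 4*e2 - 2*e3


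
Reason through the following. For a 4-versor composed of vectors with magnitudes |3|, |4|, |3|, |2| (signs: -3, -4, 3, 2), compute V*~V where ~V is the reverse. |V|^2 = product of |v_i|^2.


Each vector v_i has |v_i|^2 = s_i^2
Squared scales: (-3)^2 = 9, (-4)^2 = 16, 3^2 = 9, 2^2 = 4
|V|^2 = 9 * 16 * 9 * 4
= 5184


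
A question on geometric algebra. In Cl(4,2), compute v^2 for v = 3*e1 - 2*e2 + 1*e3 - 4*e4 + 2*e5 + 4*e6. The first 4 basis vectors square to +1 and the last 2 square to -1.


v^2 = sum of c_i^2 * e_i^2
Positive signature terms (e_i^2 = +1): 3^2 + (-2)^2 + 1^2 + (-4)^2 = 30
Negative signature terms (e_j^2 = -1): 2^2 + 4^2 = 20
v^2 = 30 - 20 = 10


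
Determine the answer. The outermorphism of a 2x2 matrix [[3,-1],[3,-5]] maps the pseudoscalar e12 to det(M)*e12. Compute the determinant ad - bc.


The outermorphism of a linear map f sends e1^e2 to f(e1)^f(e2).
f(e1) = 3*e1 + 3*e2
f(e2) = -1*e1 - 5*e2
f(e1) ^ f(e2) = (3*e1 + 3*e2) ^ (-1*e1 - 5*e2)
= 3*(-5)*e12 + 3*(-1)*e21
= (-15 - (-3))*e12
= -12*e12
Coefficient = -12


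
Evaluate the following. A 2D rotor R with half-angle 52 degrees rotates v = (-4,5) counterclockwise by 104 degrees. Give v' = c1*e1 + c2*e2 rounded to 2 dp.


Rotor R = cos(52deg) - sin(52deg)*e12
Rotation angle theta = 2 * 52 = 104 degrees
v' = R*v*~R rotates v by theta.
cos(104deg) = -0.2419, sin(104deg) = 0.9703
v'_1 = -4*cos(104deg) - 5*sin(104deg)
= -4*(-0.2419) - 5*0.9703
= -3.88
v'_2 = -4*sin(104deg) + 5*cos(104deg)
= -4*0.9703 + 5*(-0.2419)
= -5.09
v' = -3.88*e1 - 5.09*e2


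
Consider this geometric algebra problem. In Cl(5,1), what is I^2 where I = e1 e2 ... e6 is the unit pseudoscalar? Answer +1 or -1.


The pseudoscalar I = e1...e_n (product of all n generators) of Cl(p,q) satisfies I^2 = (-1)^(q + n(n-1)/2).
p = 5, q = 1, n = p + q = 6
n(n-1)/2 = 6 * 5 / 2 = 15
Exponent = q + n(n-1)/2 = 1 + 15 = 16
I^2 = (-1)^16 = +1


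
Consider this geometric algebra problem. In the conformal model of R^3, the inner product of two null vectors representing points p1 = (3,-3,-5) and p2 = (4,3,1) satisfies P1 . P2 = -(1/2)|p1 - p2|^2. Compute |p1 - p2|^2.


p1 - p2 = (-1, -6, -6)
|p1 - p2|^2 = (-1)^2 + (-6)^2 + (-6)^2
= 1 + 36 + 36
= 73


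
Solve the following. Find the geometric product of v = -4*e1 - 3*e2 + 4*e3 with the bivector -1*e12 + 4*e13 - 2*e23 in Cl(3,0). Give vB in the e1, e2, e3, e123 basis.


vB has grade-1 (vector) and grade-3 (trivector) parts: vB = (v _| B) + (v ^ B).
Vector part <vB>_1:
  e1: -v2*b12 - v3*b13 = -(-3)*(-1) - (4)*(4) = -19
  e2: v1*b12 - v3*b23 = (-4)*(-1) - (4)*(-2) = 12
  e3: v1*b13 + v2*b23 = (-4)*(4) + (-3)*(-2) = -10
Trivector part <vB>_3:
  e123: v1*b23 - v2*b13 + v3*b12 = (-4)*(-2) - (-3)*(4) + (4)*(-1) = 16
vB = -19*e1 + 12*e2 - 10*e3 + 16*e123


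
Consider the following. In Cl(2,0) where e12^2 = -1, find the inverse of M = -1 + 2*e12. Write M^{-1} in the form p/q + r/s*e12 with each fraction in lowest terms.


M = -1 + 2*e12, where e12^2 = -1.
Since M commutes with its reverse ~M = a - b*e12, M * ~M = a^2 - b^2*e12^2 = a^2 + b^2.
So M^{-1} = ~M / (a^2 + b^2) = (a - b*e12)/(a^2 + b^2).
a^2 + b^2 = 1 + 4 = 5
Scalar part = -1/5 = -1/5
Bivector coeff = -2/5 = -2/5
M^{-1} = -1/5 - 2/5*e12


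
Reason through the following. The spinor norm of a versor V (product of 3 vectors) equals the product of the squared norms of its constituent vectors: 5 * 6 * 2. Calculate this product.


Spinor norm N(V) = |v1|^2 * |v2|^2 * ... * |v3|^2
= 5 * 6 * 2
Running product: 5, 30, 60
N(V) = 60


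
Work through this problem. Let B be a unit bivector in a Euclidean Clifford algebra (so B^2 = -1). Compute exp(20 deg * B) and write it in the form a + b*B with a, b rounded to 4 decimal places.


For a unit bivector B with B^2 = -1, the exponential series gives
e^(theta*B) = cos(theta) + sin(theta)*B (the GA analogue of Euler's formula).
theta = 20 degrees = 0.349066 rad
cos(20 deg) = 0.9397
sin(20 deg) = 0.3420
exp(theta*B) = 0.9397 + 0.3420*B


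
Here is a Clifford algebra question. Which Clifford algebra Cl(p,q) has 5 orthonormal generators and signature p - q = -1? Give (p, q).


We need p + q = 5 and p - q = -1.
Adding: 2p = 5 + (-1) = 4, so p = 2.
Then q = 5 - 2 = 3.
(p, q) = (2, 3)


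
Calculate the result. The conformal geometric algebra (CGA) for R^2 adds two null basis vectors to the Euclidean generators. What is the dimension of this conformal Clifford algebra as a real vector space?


The conformal model of R^2 uses Cl(3,1): the 2 Euclidean generators plus two extra orthogonal generators e+ (e+^2 = +1) and e- (e-^2 = -1), from which the null vectors e0, einf are built.
Number of generators m = 2 + 2 = 4.
dim Cl(p,q) = 2^m = 2^4 = 16


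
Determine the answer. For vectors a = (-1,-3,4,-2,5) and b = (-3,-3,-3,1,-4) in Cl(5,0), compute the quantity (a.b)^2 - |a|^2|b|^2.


a . b = (-1)*(-3) + (-3)*(-3) + 4*(-3) + (-2)*1 + 5*(-4)
= 3 + 9 + (-12) + (-2) + (-20) = -22
|a|^2 = (-1)^2 + (-3)^2 + 4^2 + (-2)^2 + 5^2 = 55
|b|^2 = (-3)^2 + (-3)^2 + (-3)^2 + 1^2 + (-4)^2 = 44
(a.b)^2 = (-22)^2 = 484
|a|^2 * |b|^2 = 55 * 44 = 2420
Result = 484 - 2420 = -1936


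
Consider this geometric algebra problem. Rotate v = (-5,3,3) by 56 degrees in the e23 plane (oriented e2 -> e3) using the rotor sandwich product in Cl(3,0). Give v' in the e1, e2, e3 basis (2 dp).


Rotor R = cos(28deg) - sin(28deg)*e23
Rotation angle theta = 2 * 28 = 56 degrees in the e23 plane (e2 -> e3).
The component perpendicular to the plane (e1) is invariant: v'_1 = v1 = -5.00
cos(56deg) = 0.5592, sin(56deg) = 0.8290
v'_2 = v2*cos(theta) - v3*sin(theta) = 3*0.5592 - 3*0.8290 = -0.81
v'_3 = v2*sin(theta) + v3*cos(theta) = 3*0.8290 + 3*0.5592 = 4.16
v' = -5.00*e1 - 0.81*e2 + 4.16*e3


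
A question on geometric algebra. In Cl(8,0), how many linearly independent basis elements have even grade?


Even subalgebra dimension = 2^(n-1)
n = 8 + 0 = 8
2^(8 - 1) = 2^7 = 128
Verification: sum of C(8,k) for even k = 1 + 28 + 70 + 28 + 1 = 128
Result = 128


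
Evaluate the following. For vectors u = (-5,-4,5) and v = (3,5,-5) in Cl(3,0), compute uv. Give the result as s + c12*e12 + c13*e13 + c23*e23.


In Cl(3,0): e_i^2 = 1, e_ie_j = -e_je_i for i != j.
Scalar part = u . v = (-5)*3 + (-4)*5 + 5*(-5)
= -15 + (-20) + (-25) = -60
e12 coeff = (-5)*5 - (-4)*3 = -25 - (-12) = -13
e13 coeff = (-5)*(-5) - 5*3 = 25 - 15 = 10
e23 coeff = (-4)*(-5) - 5*5 = 20 - 25 = -5
uv = -60 - 13*e12 + 10*e13 - 5*e23


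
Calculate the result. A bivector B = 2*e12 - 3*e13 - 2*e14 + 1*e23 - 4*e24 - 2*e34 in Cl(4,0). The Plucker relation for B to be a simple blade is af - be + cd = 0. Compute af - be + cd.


Plucker relation: af - be + cd
a*f = 2*(-2) = -4
b*e = (-3)*(-4) = 12
c*d = (-2)*1 = -2
af - be + cd = -4 - 12 + (-2)
= -18


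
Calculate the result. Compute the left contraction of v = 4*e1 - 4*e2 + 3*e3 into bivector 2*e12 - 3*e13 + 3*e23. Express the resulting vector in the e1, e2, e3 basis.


Left contraction v _| B = <vB>_1 (grade-1 part of the geometric product vB).
Using e1_|e12 = e2, e2_|e12 = -e1, e1_|e13 = e3, e3_|e13 = -e1, e2_|e23 = e3, e3_|e23 = -e2:
e1 coeff: -v2*b12 - v3*b13 = -(-4)*(2) - (3)*(-3) = 17
e2 coeff: v1*b12 - v3*b23 = (4)*(2) - (3)*(3) = -1
e3 coeff: v1*b13 + v2*b23 = (4)*(-3) + (-4)*(3) = -24
v _| B = 17*e1 - 1*e2 - 24*e3


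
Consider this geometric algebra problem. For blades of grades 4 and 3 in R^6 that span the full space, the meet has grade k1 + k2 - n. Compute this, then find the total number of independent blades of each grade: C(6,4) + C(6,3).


Meet grade = grade(A) + grade(B) - n
= 4 + 3 - 6 = 1
C(6,4) = 15
C(6,3) = 20
dim_A + dim_B = 15 + 20 = 35


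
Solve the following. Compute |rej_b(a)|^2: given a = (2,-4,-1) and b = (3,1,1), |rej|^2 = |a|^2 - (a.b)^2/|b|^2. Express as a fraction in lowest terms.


|a|^2 = 2^2 + (-4)^2 + (-1)^2 = 21
|b|^2 = 3^2 + 1^2 + 1^2 = 11
a . b = 2*3 + (-4)*1 + (-1)*1 = 1
(a.b)^2 = 1^2 = 1
|rej|^2 = 21 - 1/11
= (231 - 1)/11
= 230/11
In lowest terms: 230/11


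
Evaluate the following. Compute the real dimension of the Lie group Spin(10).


Spin(n) double-covers SO(n); both have Lie algebra so(n) of dimension n(n-1)/2.
n = 10
n(n-1) = 10 * 9 = 90
dim Spin(10) = 90/2 = 45


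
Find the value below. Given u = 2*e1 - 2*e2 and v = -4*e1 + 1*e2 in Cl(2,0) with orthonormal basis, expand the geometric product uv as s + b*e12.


Expand: (2*e1 - 2*e2)(-4*e1 + 1*e2)
= 2*(-4)*e1e1 + 2*1*e1e2 + (-2)*(-4)*e2e1 + (-2)*1*e2e2
Using e1^2 = e2^2 = 1, e2e1 = -e1e2:
Scalar part s = 2*(-4) + (-2)*1 = -8 + (-2) = -10
Bivector part b = 2*1 - (-2)*(-4) = 2 - 8 = -6
uv = -10 - 6*e12


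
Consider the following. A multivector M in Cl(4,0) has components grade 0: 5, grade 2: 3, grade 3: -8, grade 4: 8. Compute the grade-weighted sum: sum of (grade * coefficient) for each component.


Grade-weighted sum = sum of grade_k * coefficient_k
0*5 = 0
2*3 = 6
3*(-8) = -24
4*8 = 32
Total = 0 + 6 + (-24) + 32 = 14


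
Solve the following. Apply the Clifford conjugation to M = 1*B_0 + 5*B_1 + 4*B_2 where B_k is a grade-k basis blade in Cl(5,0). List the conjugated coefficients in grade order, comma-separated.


Clifford conjugate sign for grade k: (-1)^(k(k+1)/2)
Grade 0: (-1)^(0*1/2) = (-1)^0 = 1, coeff 1 -> 1
Grade 1: (-1)^(1*2/2) = (-1)^1 = -1, coeff 5 -> -5
Grade 2: (-1)^(2*3/2) = (-1)^3 = -1, coeff 4 -> -4
Conjugated coefficients: 1, -5, -4


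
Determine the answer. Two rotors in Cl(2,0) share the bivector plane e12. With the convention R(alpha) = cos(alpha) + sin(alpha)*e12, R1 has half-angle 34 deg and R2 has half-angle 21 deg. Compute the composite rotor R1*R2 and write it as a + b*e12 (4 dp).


Same-plane rotors commute and their half-angles add:
R1*R2 = cos(a1 + a2) + sin(a1 + a2)*e12.
a1 + a2 = 34 + 21 = 55 deg
cos(55 deg) = 0.5736
sin(55 deg) = 0.8192
R1*R2 = 0.5736 + 0.8192*e12


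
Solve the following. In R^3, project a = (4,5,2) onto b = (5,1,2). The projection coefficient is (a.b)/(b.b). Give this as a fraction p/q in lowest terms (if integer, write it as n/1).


Projection coefficient = (a . b) / (b . b)
a . b = 4*5 + 5*1 + 2*2
= 20 + 5 + 4 = 29
b . b = 5^2 + 1^2 + 2^2
= 25 + 1 + 4 = 30
Coefficient = 29/30
In lowest terms: 29/30


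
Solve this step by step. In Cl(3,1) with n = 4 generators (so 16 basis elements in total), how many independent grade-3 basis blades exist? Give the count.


Number of grade-k basis blades in Cl(p,q) with n = p + q is C(n, k).
n = 3 + 1 = 4
C(4, 3) = 4! / (3! * 1!)
= 24 / (6 * 1)
= 4


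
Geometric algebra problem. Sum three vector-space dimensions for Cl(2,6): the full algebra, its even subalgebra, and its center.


n = 2 + 6 = 8
Total dim = 2^8 = 256
Even subalgebra dim = 2^7 = 128
n is even, so center dim = 1
Sum = 256 + 128 + 1 = 385


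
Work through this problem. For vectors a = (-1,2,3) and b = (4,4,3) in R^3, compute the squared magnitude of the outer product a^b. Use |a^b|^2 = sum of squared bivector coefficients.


a wedge b = (a1*b2 - a2*b1)*e12 + (a1*b3 - a3*b1)*e13 + (a2*b3 - a3*b2)*e23
e12 coeff: (-1)*4 - 2*4 = -4 - 8 = -12
e13 coeff: (-1)*3 - 3*4 = -3 - 12 = -15
e23 coeff: 2*3 - 3*4 = 6 - 12 = -6
|a wedge b|^2 = (-12)^2 + (-15)^2 + (-6)^2
= 144 + 225 + 36
= 405


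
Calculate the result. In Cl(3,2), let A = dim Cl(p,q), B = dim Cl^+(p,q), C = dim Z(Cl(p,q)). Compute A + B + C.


n = 3 + 2 = 5
Total dim = 2^5 = 32
Even subalgebra dim = 2^4 = 16
n is odd, so center dim = 2
Sum = 32 + 16 + 2 = 50


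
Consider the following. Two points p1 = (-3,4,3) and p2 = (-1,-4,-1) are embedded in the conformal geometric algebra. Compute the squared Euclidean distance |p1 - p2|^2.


p1 - p2 = (-2, 8, 4)
|p1 - p2|^2 = (-2)^2 + 8^2 + 4^2
= 4 + 64 + 16
= 84


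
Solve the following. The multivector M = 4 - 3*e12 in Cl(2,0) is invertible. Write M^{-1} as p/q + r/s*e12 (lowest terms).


M = 4 - 3*e12, where e12^2 = -1.
Since M commutes with its reverse ~M = a - b*e12, M * ~M = a^2 - b^2*e12^2 = a^2 + b^2.
So M^{-1} = ~M / (a^2 + b^2) = (a - b*e12)/(a^2 + b^2).
a^2 + b^2 = 16 + 9 = 25
Scalar part = 4/25 = 4/25
Bivector coeff = 3/25 = 3/25
M^{-1} = 4/25 + 3/25*e12


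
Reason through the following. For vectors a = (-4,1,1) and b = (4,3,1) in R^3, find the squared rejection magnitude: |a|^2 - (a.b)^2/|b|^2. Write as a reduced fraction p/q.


|a|^2 = (-4)^2 + 1^2 + 1^2 = 18
|b|^2 = 4^2 + 3^2 + 1^2 = 26
a . b = (-4)*4 + 1*3 + 1*1 = -12
(a.b)^2 = (-12)^2 = 144
|rej|^2 = 18 - 144/26
= (468 - 144)/26
= 324/26
In lowest terms: 162/13


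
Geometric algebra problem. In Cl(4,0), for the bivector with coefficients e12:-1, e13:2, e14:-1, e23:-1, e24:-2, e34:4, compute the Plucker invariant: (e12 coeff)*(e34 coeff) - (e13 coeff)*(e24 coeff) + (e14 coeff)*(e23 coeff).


Plucker relation: af - be + cd
a*f = (-1)*4 = -4
b*e = 2*(-2) = -4
c*d = (-1)*(-1) = 1
af - be + cd = -4 - (-4) + 1
= 1


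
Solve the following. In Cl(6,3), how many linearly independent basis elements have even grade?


Even subalgebra dimension = 2^(n-1)
n = 6 + 3 = 9
2^(9 - 1) = 2^8 = 256
Verification: sum of C(9,k) for even k = 1 + 36 + 126 + 84 + 9 = 256
Result = 256


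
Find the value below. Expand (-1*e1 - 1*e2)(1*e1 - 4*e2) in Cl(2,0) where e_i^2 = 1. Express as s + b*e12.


Expand: (-1*e1 - 1*e2)(1*e1 - 4*e2)
= (-1)*1*e1e1 + (-1)*(-4)*e1e2 + (-1)*1*e2e1 + (-1)*(-4)*e2e2
Using e1^2 = e2^2 = 1, e2e1 = -e1e2:
Scalar part s = (-1)*1 + (-1)*(-4) = -1 + 4 = 3
Bivector part b = (-1)*(-4) - (-1)*1 = 4 - (-1) = 5
uv = 3 + 5*e12


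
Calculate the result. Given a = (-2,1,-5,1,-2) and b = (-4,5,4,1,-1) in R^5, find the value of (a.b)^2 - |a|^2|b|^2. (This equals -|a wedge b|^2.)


a . b = (-2)*(-4) + 1*5 + (-5)*4 + 1*1 + (-2)*(-1)
= 8 + 5 + (-20) + 1 + 2 = -4
|a|^2 = (-2)^2 + 1^2 + (-5)^2 + 1^2 + (-2)^2 = 35
|b|^2 = (-4)^2 + 5^2 + 4^2 + 1^2 + (-1)^2 = 59
(a.b)^2 = (-4)^2 = 16
|a|^2 * |b|^2 = 35 * 59 = 2065
Result = 16 - 2065 = -2049


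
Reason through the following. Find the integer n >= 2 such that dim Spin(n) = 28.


dim Spin(n) = dim so(n) = n(n-1)/2.
Solve n(n-1)/2 = 28, i.e. n^2 - n - 56 = 0.
Discriminant = 1 + 8*28 = 225
n = (1 + sqrt(225))/2 = (1 + 15)/2 = 8


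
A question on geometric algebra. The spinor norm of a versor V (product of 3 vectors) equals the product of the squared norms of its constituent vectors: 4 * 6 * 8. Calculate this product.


Spinor norm N(V) = |v1|^2 * |v2|^2 * ... * |v3|^2
= 4 * 6 * 8
Running product: 4, 24, 192
N(V) = 192


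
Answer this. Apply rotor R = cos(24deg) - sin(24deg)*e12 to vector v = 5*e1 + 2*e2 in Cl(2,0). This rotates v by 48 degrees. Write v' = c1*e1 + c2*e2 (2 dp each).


Rotor R = cos(24deg) - sin(24deg)*e12
Rotation angle theta = 2 * 24 = 48 degrees
v' = R*v*~R rotates v by theta.
cos(48deg) = 0.6691, sin(48deg) = 0.7431
v'_1 = 5*cos(48deg) - 2*sin(48deg)
= 5*0.6691 - 2*0.7431
= 1.86
v'_2 = 5*sin(48deg) + 2*cos(48deg)
= 5*0.7431 + 2*0.6691
= 5.05
v' = 1.86*e1 + 5.05*e2


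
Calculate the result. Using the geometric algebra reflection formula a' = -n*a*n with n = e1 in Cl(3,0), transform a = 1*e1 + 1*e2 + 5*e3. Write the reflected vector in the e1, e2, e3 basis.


Reflection formula: a' = -n*a*n, with n = e1 (unit vector, n^2 = 1).
For reflection through hyperplane perp to e1:
The component along e1 flips sign, others stay.
a = (1, 1, 5)
a' = (-1, 1, 5)
a' = -1*e1 + 1*e2 + 5*e3


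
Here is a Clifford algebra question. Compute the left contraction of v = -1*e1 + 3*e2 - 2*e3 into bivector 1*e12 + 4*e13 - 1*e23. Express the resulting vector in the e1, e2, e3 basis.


Left contraction v _| B = <vB>_1 (grade-1 part of the geometric product vB).
Using e1_|e12 = e2, e2_|e12 = -e1, e1_|e13 = e3, e3_|e13 = -e1, e2_|e23 = e3, e3_|e23 = -e2:
e1 coeff: -v2*b12 - v3*b13 = -(3)*(1) - (-2)*(4) = 5
e2 coeff: v1*b12 - v3*b23 = (-1)*(1) - (-2)*(-1) = -3
e3 coeff: v1*b13 + v2*b23 = (-1)*(4) + (3)*(-1) = -7
v _| B = 5*e1 - 3*e2 - 7*e3


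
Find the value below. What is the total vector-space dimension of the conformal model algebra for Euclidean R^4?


The conformal model of R^4 uses Cl(5,1): the 4 Euclidean generators plus two extra orthogonal generators e+ (e+^2 = +1) and e- (e-^2 = -1), from which the null vectors e0, einf are built.
Number of generators m = 4 + 2 = 6.
dim Cl(p,q) = 2^m = 2^6 = 64


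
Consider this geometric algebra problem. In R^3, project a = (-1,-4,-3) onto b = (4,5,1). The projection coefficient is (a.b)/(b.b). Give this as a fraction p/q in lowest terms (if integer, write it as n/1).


Projection coefficient = (a . b) / (b . b)
a . b = (-1)*4 + (-4)*5 + (-3)*1
= -4 + (-20) + (-3) = -27
b . b = 4^2 + 5^2 + 1^2
= 16 + 25 + 1 = 42
Coefficient = -27/42
In lowest terms: -9/14


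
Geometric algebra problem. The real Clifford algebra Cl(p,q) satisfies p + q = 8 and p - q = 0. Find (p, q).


We need p + q = 8 and p - q = 0.
Adding: 2p = 8 + 0 = 8, so p = 4.
Then q = 8 - 4 = 4.
(p, q) = (4, 4)


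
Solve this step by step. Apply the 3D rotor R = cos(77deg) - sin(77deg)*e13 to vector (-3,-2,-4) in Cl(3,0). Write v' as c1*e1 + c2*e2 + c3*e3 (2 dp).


Rotor R = cos(77deg) - sin(77deg)*e13
Rotation angle theta = 2 * 77 = 154 degrees in the e13 plane (e1 -> e3).
The component perpendicular to the plane (e2) is invariant: v'_2 = v2 = -2.00
cos(154deg) = -0.8988, sin(154deg) = 0.4384
v'_1 = v1*cos(theta) - v3*sin(theta) = -3*(-0.8988) - (-4)*0.4384 = 4.45
v'_3 = v1*sin(theta) + v3*cos(theta) = -3*0.4384 + (-4)*(-0.8988) = 2.28
v' = 4.45*e1 - 2.00*e2 + 2.28*e3


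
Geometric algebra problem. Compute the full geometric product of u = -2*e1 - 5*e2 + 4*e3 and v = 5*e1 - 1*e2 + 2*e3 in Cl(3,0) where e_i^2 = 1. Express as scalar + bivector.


In Cl(3,0): e_i^2 = 1, e_ie_j = -e_je_i for i != j.
Scalar part = u . v = (-2)*5 + (-5)*(-1) + 4*2
= -10 + 5 + 8 = 3
e12 coeff = (-2)*(-1) - (-5)*5 = 2 - (-25) = 27
e13 coeff = (-2)*2 - 4*5 = -4 - 20 = -24
e23 coeff = (-5)*2 - 4*(-1) = -10 - (-4) = -6
uv = 3 + 27*e12 - 24*e13 - 6*e23


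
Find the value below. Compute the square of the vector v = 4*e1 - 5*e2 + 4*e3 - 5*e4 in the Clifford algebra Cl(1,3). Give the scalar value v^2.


v^2 = sum of c_i^2 * e_i^2
Positive signature terms (e_i^2 = +1): 4^2 = 16
Negative signature terms (e_j^2 = -1): (-5)^2 + 4^2 + (-5)^2 = 66
v^2 = 16 - 66 = -50
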